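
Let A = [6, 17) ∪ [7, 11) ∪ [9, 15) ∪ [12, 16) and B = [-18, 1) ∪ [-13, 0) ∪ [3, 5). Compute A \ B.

A, merged: [6, 17).
B, merged: [-18, 1), [3, 5).
[6, 17): no B overlap → unchanged.

[6, 17)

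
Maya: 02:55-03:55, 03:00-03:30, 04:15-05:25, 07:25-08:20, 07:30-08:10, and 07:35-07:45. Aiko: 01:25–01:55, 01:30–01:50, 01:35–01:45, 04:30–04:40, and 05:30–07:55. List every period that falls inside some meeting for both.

04:30-04:40, 07:25-07:55

A, merged: 02:55-03:55, 04:15-05:25, 07:25-08:20.
B, merged: 01:25-01:55, 04:30-04:40, 05:30-07:55.
02:55-03:55 meets no B interval.
04:15-05:25 ∩ B → 04:30-04:40.
07:25-08:20 ∩ B → 07:25-07:55.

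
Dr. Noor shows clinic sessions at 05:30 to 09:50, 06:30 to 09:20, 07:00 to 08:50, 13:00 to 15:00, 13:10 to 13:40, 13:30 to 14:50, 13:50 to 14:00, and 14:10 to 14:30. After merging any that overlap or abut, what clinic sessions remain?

06:30–09:20 overlaps/touches 05:30–09:50 → extend to 05:30–09:50.
07:00–08:50 overlaps/touches 05:30–09:50 → extend to 05:30–09:50.
13:00–15:00 is disjoint → start new block.
13:10–13:40 overlaps/touches 13:00–15:00 → extend to 13:00–15:00.
13:30–14:50 overlaps/touches 13:00–15:00 → extend to 13:00–15:00.
13:50–14:00 overlaps/touches 13:00–15:00 → extend to 13:00–15:00.
14:10–14:30 overlaps/touches 13:00–15:00 → extend to 13:00–15:00.

05:30–09:50, 13:00–15:00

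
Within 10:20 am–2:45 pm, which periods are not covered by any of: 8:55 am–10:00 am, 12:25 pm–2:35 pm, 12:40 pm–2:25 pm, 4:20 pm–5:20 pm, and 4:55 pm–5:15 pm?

The merged coverage is 8:55 am–10:00 am, 12:25 pm–2:35 pm, 4:20 pm–5:20 pm.
Uncovered inside 10:20 am–2:45 pm: 10:20 am–12:25 pm, 2:35 pm–2:45 pm.

10:20 am–12:25 pm, 2:35 pm–2:45 pm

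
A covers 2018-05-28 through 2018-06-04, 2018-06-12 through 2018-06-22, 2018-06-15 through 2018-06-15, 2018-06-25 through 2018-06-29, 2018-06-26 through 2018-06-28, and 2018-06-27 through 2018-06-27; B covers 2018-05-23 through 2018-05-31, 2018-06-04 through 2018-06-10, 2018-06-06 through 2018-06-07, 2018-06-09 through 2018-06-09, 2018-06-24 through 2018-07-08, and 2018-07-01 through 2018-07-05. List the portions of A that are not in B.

2018-06-01 through 2018-06-03, 2018-06-12 through 2018-06-22

A, merged: 2018-05-28 through 2018-06-04, 2018-06-12 through 2018-06-22, 2018-06-25 through 2018-06-29.
B, merged: 2018-05-23 through 2018-05-31, 2018-06-04 through 2018-06-10, 2018-06-24 through 2018-07-08.
2018-05-28 through 2018-06-04 \ B = 2018-06-01 through 2018-06-03.
2018-06-12 through 2018-06-22: nothing removed.
2018-06-25 through 2018-06-29: entirely removed.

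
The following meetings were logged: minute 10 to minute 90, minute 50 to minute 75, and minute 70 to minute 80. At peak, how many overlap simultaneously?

3

Sweep endpoints in order; track running count of active intervals.
Peak of 3 reached at minute 70.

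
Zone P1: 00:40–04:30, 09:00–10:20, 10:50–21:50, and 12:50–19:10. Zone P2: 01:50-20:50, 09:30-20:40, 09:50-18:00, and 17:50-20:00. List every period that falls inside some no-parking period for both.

01:50–04:30, 09:00–10:20, 10:50–20:50

First set merges to 00:40–04:30, 09:00–10:20, 10:50–21:50.
Second set merges to 01:50–20:50.
00:40–04:30 overlaps B on 01:50–04:30.
09:00–10:20 overlaps B on 09:00–10:20.
10:50–21:50 overlaps B on 10:50–20:50.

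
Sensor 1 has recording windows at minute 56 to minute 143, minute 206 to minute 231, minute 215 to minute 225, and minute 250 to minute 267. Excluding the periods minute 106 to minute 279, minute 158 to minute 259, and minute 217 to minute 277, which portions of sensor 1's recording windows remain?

minute 56 to minute 106

A, merged: minute 56 to minute 143, minute 206 to minute 231, minute 250 to minute 267.
B, merged: minute 106 to minute 279.
minute 56 to minute 143 minus B → minute 56 to minute 106.
minute 206 to minute 231: fully covered by B → removed.
minute 250 to minute 267: fully covered by B → removed.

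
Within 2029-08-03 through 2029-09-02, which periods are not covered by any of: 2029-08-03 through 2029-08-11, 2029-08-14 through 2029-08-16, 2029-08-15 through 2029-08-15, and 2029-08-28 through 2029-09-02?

Covered (merged): 2029-08-03 through 2029-08-11, 2029-08-14 through 2029-08-16, 2029-08-28 through 2029-09-02.
Gaps within 2029-08-03 through 2029-09-02: 2029-08-12 through 2029-08-13, 2029-08-17 through 2029-08-27.

2029-08-12 through 2029-08-13, 2029-08-17 through 2029-08-27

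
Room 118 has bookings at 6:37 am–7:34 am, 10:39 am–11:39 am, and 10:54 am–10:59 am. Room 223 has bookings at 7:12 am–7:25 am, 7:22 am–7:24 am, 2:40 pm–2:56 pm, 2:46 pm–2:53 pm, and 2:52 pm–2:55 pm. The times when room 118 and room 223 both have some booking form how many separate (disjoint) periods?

1

First set merges to 6:37 am-7:34 am, 10:39 am-11:39 am.
Second set merges to 7:12 am-7:25 am, 2:40 pm-2:56 pm.
A ∩ B = 7:12 am-7:25 am.
That is 1 disjoint piece.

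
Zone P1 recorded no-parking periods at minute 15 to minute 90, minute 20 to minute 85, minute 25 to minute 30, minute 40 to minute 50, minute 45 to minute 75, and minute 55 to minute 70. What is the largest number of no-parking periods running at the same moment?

Walk the sorted start/end points keeping a running depth.
The depth first hits 4 at minute 45.

4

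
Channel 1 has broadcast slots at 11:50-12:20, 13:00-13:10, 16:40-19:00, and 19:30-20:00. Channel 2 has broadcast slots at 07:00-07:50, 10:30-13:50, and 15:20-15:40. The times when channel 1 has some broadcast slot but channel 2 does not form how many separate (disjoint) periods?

2

A \ B = 16:40–19:00, 19:30–20:00.
That is 2 disjoint pieces.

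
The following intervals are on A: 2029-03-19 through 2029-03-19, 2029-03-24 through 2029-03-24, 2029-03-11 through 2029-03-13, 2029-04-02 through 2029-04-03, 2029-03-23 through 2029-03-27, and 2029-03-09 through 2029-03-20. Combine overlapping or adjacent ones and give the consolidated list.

2029-03-09 through 2029-03-20, 2029-03-23 through 2029-03-27, 2029-04-02 through 2029-04-03

Sort by start: 2029-03-09 through 2029-03-20, 2029-03-11 through 2029-03-13, 2029-03-19 through 2029-03-19, 2029-03-23 through 2029-03-27, 2029-03-24 through 2029-03-24, 2029-04-02 through 2029-04-03.
2029-03-11 through 2029-03-13 overlaps/touches 2029-03-09 through 2029-03-20 → extend to 2029-03-09 through 2029-03-20.
2029-03-19 through 2029-03-19 overlaps/touches 2029-03-09 through 2029-03-20 → extend to 2029-03-09 through 2029-03-20.
2029-03-23 through 2029-03-27 is disjoint → start new block.
2029-03-24 through 2029-03-24 overlaps/touches 2029-03-23 through 2029-03-27 → extend to 2029-03-23 through 2029-03-27.
2029-04-02 through 2029-04-03 is disjoint → start new block.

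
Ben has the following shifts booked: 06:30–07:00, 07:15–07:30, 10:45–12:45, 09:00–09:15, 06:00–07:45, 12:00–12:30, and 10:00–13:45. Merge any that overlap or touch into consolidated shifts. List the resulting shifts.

Sort by start: 06:00–07:45, 06:30–07:00, 07:15–07:30, 09:00–09:15, 10:00–13:45, 10:45–12:45, 12:00–12:30.
06:30–07:00 overlaps/touches 06:00–07:45 → extend to 06:00–07:45.
07:15–07:30 overlaps/touches 06:00–07:45 → extend to 06:00–07:45.
09:00–09:15 is disjoint → start new block.
10:00–13:45 is disjoint → start new block.
10:45–12:45 overlaps/touches 10:00–13:45 → extend to 10:00–13:45.
12:00–12:30 overlaps/touches 10:00–13:45 → extend to 10:00–13:45.

06:00–07:45, 09:00–09:15, 10:00–13:45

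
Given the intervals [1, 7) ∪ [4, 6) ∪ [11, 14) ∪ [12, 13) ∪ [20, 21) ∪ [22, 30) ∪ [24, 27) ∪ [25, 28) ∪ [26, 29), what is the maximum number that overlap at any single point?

4

Walk the sorted start/end points keeping a running depth.
The depth first hits 4 at 26.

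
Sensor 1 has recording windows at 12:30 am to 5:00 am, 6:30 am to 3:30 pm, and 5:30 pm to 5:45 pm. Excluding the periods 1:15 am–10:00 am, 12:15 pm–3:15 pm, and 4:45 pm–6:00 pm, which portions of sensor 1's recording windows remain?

12:30 am-5:00 am \ B = 12:30 am-1:15 am.
6:30 am-3:30 pm \ B = 10:00 am-12:15 pm, 3:15 pm-3:30 pm.
5:30 pm-5:45 pm: entirely removed.

12:30 am-1:15 am, 10:00 am-12:15 pm, 3:15 pm-3:30 pm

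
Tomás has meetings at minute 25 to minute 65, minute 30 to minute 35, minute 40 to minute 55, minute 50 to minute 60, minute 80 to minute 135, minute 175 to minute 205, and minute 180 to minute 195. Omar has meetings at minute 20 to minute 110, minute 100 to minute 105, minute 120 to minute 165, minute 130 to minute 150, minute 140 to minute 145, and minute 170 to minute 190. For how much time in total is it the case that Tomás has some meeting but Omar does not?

25 minutes

A, merged: minute 25 to minute 65, minute 80 to minute 135, minute 175 to minute 205.
B, merged: minute 20 to minute 110, minute 120 to minute 165, minute 170 to minute 190.
A \ B = minute 110 to minute 120, minute 190 to minute 205.
Total: 10 minutes + 15 minutes = 25 minutes.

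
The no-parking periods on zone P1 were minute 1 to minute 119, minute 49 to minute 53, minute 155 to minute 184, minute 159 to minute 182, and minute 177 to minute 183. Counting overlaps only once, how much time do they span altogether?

147 minutes

Merged: minute 1 to minute 119, minute 155 to minute 184.
Lengths: 118 minutes + 29 minutes = 147 minutes.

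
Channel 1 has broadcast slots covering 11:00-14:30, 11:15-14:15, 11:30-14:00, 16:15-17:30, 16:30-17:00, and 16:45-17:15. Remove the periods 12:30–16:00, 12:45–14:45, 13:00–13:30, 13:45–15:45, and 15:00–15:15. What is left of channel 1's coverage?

Merge the first list: 11:00–14:30, 16:15–17:30.
Merge the second list: 12:30–16:00.
11:00–14:30 with B removed leaves 11:00–12:30.
16:15–17:30 is untouched.

11:00–12:30, 16:15–17:30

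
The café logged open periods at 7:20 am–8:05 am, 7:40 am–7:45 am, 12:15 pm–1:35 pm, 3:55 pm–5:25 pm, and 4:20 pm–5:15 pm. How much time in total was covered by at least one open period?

Merged: 7:20 am–8:05 am, 12:15 pm–1:35 pm, 3:55 pm–5:25 pm.
Lengths: 45 min + 1 h 20 min + 1 h 30 min = 3 h 35 min.

3 h 35 min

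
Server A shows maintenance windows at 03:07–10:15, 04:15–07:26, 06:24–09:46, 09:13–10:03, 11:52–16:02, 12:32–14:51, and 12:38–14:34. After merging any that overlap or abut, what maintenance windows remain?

04:15-07:26 overlaps/touches 03:07-10:15 → extend to 03:07-10:15.
06:24-09:46 overlaps/touches 03:07-10:15 → extend to 03:07-10:15.
09:13-10:03 overlaps/touches 03:07-10:15 → extend to 03:07-10:15.
11:52-16:02 is disjoint → start new block.
12:32-14:51 overlaps/touches 11:52-16:02 → extend to 11:52-16:02.
12:38-14:34 overlaps/touches 11:52-16:02 → extend to 11:52-16:02.

03:07-10:15, 11:52-16:02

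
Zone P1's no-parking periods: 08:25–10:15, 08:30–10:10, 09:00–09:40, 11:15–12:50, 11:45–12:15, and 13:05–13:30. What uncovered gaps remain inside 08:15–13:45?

After merging, the occupied span is 08:25–10:15, 11:15–12:50, 13:05–13:30.
Complement within 08:15–13:45: 08:15–08:25, 10:15–11:15, 12:50–13:05, 13:30–13:45.

08:15–08:25, 10:15–11:15, 12:50–13:05, 13:30–13:45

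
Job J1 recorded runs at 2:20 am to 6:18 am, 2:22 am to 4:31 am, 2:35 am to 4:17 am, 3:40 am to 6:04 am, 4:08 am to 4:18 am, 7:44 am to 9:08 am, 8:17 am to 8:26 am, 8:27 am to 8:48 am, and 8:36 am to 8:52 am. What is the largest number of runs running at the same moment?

Sweep endpoints in order; track running count of active intervals.
Peak of 5 reached at 4:08 am.

5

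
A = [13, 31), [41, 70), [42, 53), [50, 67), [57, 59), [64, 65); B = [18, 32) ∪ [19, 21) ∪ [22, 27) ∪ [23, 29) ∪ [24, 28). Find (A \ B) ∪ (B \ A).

Merge the first list: [13, 31), [41, 70).
Merge the second list: [18, 32).
A \ B = [13, 18), [41, 70).
B \ A = [31, 32).
Union of the two gives the symmetric difference.

[13, 18) ∪ [31, 32) ∪ [41, 70)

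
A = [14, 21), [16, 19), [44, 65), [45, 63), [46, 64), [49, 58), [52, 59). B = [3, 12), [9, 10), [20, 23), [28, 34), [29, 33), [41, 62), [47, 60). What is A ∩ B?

Merge the first list: [14, 21), [44, 65).
Merge the second list: [3, 12), [20, 23), [28, 34), [41, 62).
[14, 21) overlaps B on [20, 21).
[44, 65) overlaps B on [44, 62).

[20, 21) ∪ [44, 62)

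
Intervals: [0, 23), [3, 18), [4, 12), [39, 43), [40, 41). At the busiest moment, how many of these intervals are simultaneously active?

Walk the sorted start/end points keeping a running depth.
The depth first hits 3 at 4.

3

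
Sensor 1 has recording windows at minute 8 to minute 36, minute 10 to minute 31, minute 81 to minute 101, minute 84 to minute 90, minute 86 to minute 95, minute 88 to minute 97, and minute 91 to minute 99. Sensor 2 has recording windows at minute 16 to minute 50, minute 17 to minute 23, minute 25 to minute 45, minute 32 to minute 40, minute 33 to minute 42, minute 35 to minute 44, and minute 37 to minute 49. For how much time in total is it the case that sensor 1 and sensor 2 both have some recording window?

20 minutes

A, merged: minute 8 to minute 36, minute 81 to minute 101.
B, merged: minute 16 to minute 50.
A ∩ B = minute 16 to minute 36.
Total: 20 minutes.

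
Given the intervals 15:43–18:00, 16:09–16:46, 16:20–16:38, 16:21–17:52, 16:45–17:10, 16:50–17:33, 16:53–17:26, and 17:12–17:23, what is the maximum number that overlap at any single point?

5

Walk the sorted start/end points keeping a running depth.
The depth first hits 5 at 16:53.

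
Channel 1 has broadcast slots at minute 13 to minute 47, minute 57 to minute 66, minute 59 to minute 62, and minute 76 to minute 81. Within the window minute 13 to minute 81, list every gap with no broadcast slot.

minute 47 to minute 57, minute 66 to minute 76

Covered (merged): minute 13 to minute 47, minute 57 to minute 66, minute 76 to minute 81.
Gaps within minute 13 to minute 81: minute 47 to minute 57, minute 66 to minute 76.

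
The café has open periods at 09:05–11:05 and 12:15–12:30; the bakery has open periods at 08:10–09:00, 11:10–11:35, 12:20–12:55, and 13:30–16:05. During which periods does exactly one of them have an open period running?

08:10-09:00, 09:05-11:05, 11:10-11:35, 12:15-12:20, 12:30-12:55, 13:30-16:05

A \ B = 09:05-11:05, 12:15-12:20.
B \ A = 08:10-09:00, 11:10-11:35, 12:30-12:55, 13:30-16:05.
Union of the two gives the symmetric difference.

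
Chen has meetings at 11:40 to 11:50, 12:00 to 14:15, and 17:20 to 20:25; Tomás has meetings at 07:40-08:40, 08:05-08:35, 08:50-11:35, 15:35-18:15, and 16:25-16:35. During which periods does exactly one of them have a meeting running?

07:40–08:40, 08:50–11:35, 11:40–11:50, 12:00–14:15, 15:35–17:20, 18:15–20:25

Merge the second list: 07:40–08:40, 08:50–11:35, 15:35–18:15.
Only in the first: 11:40–11:50, 12:00–14:15, 18:15–20:25.
Only in the second: 07:40–08:40, 08:50–11:35, 15:35–17:20.
Together these are the periods covered by exactly one.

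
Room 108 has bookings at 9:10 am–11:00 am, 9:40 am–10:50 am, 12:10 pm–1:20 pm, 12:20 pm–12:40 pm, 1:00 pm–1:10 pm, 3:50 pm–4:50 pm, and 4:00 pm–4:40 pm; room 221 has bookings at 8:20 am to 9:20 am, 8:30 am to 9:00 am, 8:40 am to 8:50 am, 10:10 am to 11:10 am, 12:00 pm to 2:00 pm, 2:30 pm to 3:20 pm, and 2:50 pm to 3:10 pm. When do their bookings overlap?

9:10 am–9:20 am, 10:10 am–11:00 am, 12:10 pm–1:20 pm

Merge the first list: 9:10 am–11:00 am, 12:10 pm–1:20 pm, 3:50 pm–4:50 pm.
Merge the second list: 8:20 am–9:20 am, 10:10 am–11:10 am, 12:00 pm–2:00 pm, 2:30 pm–3:20 pm.
9:10 am–11:00 am ∩ B → 9:10 am–9:20 am, 10:10 am–11:00 am.
12:10 pm–1:20 pm ∩ B → 12:10 pm–1:20 pm.
3:50 pm–4:50 pm meets no B interval.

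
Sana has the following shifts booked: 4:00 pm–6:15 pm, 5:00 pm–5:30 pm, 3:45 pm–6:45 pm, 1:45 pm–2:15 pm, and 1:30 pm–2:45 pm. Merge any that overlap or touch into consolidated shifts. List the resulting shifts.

1:30 pm–2:45 pm, 3:45 pm–6:45 pm

Sort by start: 1:30 pm–2:45 pm, 1:45 pm–2:15 pm, 3:45 pm–6:45 pm, 4:00 pm–6:15 pm, 5:00 pm–5:30 pm.
1:45 pm–2:15 pm overlaps/touches 1:30 pm–2:45 pm → extend to 1:30 pm–2:45 pm.
3:45 pm–6:45 pm is disjoint → start new block.
4:00 pm–6:15 pm overlaps/touches 3:45 pm–6:45 pm → extend to 3:45 pm–6:45 pm.
5:00 pm–5:30 pm overlaps/touches 3:45 pm–6:45 pm → extend to 3:45 pm–6:45 pm.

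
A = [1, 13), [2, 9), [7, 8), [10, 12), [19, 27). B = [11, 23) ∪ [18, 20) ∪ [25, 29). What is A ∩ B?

[11, 13) ∪ [19, 23) ∪ [25, 27)

Merge the first list: [1, 13), [19, 27).
Merge the second list: [11, 23), [25, 29).
[1, 13) meets the second set on [11, 13).
[19, 27) meets the second set on [19, 23), [25, 27).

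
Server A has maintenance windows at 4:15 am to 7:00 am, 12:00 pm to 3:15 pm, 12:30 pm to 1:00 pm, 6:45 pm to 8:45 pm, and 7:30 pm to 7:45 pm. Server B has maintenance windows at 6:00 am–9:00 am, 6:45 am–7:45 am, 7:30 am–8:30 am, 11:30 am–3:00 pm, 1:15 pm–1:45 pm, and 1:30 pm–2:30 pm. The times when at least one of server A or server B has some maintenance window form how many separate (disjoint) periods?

First set merges to 4:15 am–7:00 am, 12:00 pm–3:15 pm, 6:45 pm–8:45 pm.
Second set merges to 6:00 am–9:00 am, 11:30 am–3:00 pm.
A ∪ B = 4:15 am–9:00 am, 11:30 am–3:15 pm, 6:45 pm–8:45 pm.
That is 3 disjoint pieces.

3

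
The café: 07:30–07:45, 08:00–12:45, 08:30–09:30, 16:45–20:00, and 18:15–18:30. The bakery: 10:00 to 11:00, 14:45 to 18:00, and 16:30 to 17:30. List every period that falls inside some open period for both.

A, merged: 07:30–07:45, 08:00–12:45, 16:45–20:00.
B, merged: 10:00–11:00, 14:45–18:00.
07:30–07:45 falls entirely outside B.
08:00–12:45 overlaps B on 10:00–11:00.
16:45–20:00 overlaps B on 16:45–18:00.

10:00–11:00, 16:45–18:00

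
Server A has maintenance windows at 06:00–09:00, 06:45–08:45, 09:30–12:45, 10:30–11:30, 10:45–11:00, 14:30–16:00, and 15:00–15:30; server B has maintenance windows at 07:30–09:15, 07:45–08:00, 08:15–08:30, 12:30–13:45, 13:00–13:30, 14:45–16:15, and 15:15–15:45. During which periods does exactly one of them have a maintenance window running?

A, merged: 06:00–09:00, 09:30–12:45, 14:30–16:00.
B, merged: 07:30–09:15, 12:30–13:45, 14:45–16:15.
Only in the first: 06:00–07:30, 09:30–12:30, 14:30–14:45.
Only in the second: 09:00–09:15, 12:45–13:45, 16:00–16:15.
Together these are the periods covered by exactly one.

06:00–07:30, 09:00–09:15, 09:30–12:30, 12:45–13:45, 14:30–14:45, 16:00–16:15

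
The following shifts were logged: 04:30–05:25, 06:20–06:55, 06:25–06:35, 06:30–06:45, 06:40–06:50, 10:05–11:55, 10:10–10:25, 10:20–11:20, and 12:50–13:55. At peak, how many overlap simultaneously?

3

Walk the sorted start/end points keeping a running depth.
The depth first hits 3 at 06:30.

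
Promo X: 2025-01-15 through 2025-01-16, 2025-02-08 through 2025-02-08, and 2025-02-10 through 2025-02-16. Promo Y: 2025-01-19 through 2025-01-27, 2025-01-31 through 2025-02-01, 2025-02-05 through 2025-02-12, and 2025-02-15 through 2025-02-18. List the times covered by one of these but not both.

A \ B = 2025-01-15 through 2025-01-16, 2025-02-13 through 2025-02-14.
B \ A = 2025-01-19 through 2025-01-27, 2025-01-31 through 2025-02-01, 2025-02-05 through 2025-02-07, 2025-02-09 through 2025-02-09, 2025-02-17 through 2025-02-18.
Union of the two gives the symmetric difference.

2025-01-15 through 2025-01-16, 2025-01-19 through 2025-01-27, 2025-01-31 through 2025-02-01, 2025-02-05 through 2025-02-07, 2025-02-09 through 2025-02-09, 2025-02-13 through 2025-02-14, 2025-02-17 through 2025-02-18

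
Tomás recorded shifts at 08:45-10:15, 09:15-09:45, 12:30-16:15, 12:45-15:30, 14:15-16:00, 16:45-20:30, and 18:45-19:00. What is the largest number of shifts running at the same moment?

Sweep endpoints in order; track running count of active intervals.
Peak of 3 reached at 14:15.

3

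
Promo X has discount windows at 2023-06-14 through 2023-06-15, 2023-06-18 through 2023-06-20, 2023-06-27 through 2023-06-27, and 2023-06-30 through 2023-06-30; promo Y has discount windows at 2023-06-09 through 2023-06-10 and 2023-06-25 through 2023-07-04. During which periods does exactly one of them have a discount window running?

2023-06-09 through 2023-06-10, 2023-06-14 through 2023-06-15, 2023-06-18 through 2023-06-20, 2023-06-25 through 2023-06-26, 2023-06-28 through 2023-06-29, 2023-07-01 through 2023-07-04

Only in the first: 2023-06-14 through 2023-06-15, 2023-06-18 through 2023-06-20.
Only in the second: 2023-06-09 through 2023-06-10, 2023-06-25 through 2023-06-26, 2023-06-28 through 2023-06-29, 2023-07-01 through 2023-07-04.
Together these are the periods covered by exactly one.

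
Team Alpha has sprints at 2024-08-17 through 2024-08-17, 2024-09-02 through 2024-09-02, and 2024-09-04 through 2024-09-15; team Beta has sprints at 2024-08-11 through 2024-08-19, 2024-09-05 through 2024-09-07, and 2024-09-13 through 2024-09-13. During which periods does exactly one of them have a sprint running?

A \ B = 2024-09-02 through 2024-09-02, 2024-09-04 through 2024-09-04, 2024-09-08 through 2024-09-12, 2024-09-14 through 2024-09-15.
B \ A = 2024-08-11 through 2024-08-16, 2024-08-18 through 2024-08-19.
Union of the two gives the symmetric difference.

2024-08-11 through 2024-08-16, 2024-08-18 through 2024-08-19, 2024-09-02 through 2024-09-02, 2024-09-04 through 2024-09-04, 2024-09-08 through 2024-09-12, 2024-09-14 through 2024-09-15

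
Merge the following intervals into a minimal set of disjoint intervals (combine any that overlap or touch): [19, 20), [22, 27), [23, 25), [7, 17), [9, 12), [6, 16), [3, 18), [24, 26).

Sort by start: [3, 18), [6, 16), [7, 17), [9, 12), [19, 20), [22, 27), [23, 25), [24, 26).
[6, 16) overlaps/touches [3, 18) → extend to [3, 18).
[7, 17) overlaps/touches [3, 18) → extend to [3, 18).
[9, 12) overlaps/touches [3, 18) → extend to [3, 18).
[19, 20) is disjoint → start new block.
[22, 27) is disjoint → start new block.
[23, 25) overlaps/touches [22, 27) → extend to [22, 27).
[24, 26) overlaps/touches [22, 27) → extend to [22, 27).

[3, 18) ∪ [19, 20) ∪ [22, 27)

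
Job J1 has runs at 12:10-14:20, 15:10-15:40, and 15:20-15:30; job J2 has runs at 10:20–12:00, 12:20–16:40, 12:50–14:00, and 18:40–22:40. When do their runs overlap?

First set merges to 12:10–14:20, 15:10–15:40.
Second set merges to 10:20–12:00, 12:20–16:40, 18:40–22:40.
12:10–14:20 meets the second set on 12:20–14:20.
15:10–15:40 meets the second set on 15:10–15:40.

12:20–14:20, 15:10–15:40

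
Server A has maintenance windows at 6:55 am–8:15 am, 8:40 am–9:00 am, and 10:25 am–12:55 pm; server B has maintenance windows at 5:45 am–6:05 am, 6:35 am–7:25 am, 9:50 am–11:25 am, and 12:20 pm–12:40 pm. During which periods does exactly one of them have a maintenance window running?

5:45 am–6:05 am, 6:35 am–6:55 am, 7:25 am–8:15 am, 8:40 am–9:00 am, 9:50 am–10:25 am, 11:25 am–12:20 pm, 12:40 pm–12:55 pm

A but not B: 7:25 am–8:15 am, 8:40 am–9:00 am, 11:25 am–12:20 pm, 12:40 pm–12:55 pm.
B but not A: 5:45 am–6:05 am, 6:35 am–6:55 am, 9:50 am–10:25 am.
Combining gives A △ B.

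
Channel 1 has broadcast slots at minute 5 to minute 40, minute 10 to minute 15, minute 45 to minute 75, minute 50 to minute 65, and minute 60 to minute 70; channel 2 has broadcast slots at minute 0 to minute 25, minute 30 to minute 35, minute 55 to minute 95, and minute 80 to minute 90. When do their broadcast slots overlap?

A, merged: minute 5 to minute 40, minute 45 to minute 75.
B, merged: minute 0 to minute 25, minute 30 to minute 35, minute 55 to minute 95.
minute 5 to minute 40 ∩ B → minute 5 to minute 25, minute 30 to minute 35.
minute 45 to minute 75 ∩ B → minute 55 to minute 75.

minute 5 to minute 25, minute 30 to minute 35, minute 55 to minute 75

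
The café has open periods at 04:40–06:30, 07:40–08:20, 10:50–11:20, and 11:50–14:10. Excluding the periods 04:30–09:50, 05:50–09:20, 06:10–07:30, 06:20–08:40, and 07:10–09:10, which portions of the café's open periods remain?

10:50–11:20, 11:50–14:10

B, merged: 04:30–09:50.
04:40–06:30: entirely removed.
07:40–08:20: entirely removed.
10:50–11:20: nothing removed.
11:50–14:10: nothing removed.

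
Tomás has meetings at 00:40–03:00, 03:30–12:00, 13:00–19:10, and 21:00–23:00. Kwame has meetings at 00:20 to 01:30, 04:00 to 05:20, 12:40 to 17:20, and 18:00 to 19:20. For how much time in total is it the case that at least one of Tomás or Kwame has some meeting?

A ∪ B = 00:20-03:00, 03:30-12:00, 12:40-19:20, 21:00-23:00.
Total: 2 h 40 min + 8 h 30 min + 6 h 40 min + 2 h = 19 h 50 min.

19 h 50 min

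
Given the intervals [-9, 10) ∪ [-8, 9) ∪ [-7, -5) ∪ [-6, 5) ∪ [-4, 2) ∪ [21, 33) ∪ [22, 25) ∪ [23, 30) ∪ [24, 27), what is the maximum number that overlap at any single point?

At -6, 4 of the intervals are simultaneously active.
No point has more.

4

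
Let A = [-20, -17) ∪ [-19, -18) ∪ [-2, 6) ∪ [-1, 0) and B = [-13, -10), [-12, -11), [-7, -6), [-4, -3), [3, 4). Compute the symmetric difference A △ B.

First set merges to [-20, -17), [-2, 6).
Second set merges to [-13, -10), [-7, -6), [-4, -3), [3, 4).
A but not B: [-20, -17), [-2, 3), [4, 6).
B but not A: [-13, -10), [-7, -6), [-4, -3).
Combining gives A △ B.

[-20, -17) ∪ [-13, -10) ∪ [-7, -6) ∪ [-4, -3) ∪ [-2, 3) ∪ [4, 6)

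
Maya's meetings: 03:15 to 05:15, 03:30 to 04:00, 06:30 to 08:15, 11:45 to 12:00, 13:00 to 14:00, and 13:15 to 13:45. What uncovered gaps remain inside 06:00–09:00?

06:00-06:30, 08:15-09:00

Covered (merged): 03:15-05:15, 06:30-08:15, 11:45-12:00, 13:00-14:00.
Gaps within 06:00-09:00: 06:00-06:30, 08:15-09:00.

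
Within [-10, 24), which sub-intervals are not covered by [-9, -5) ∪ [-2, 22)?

[-10, -9) ∪ [-5, -2) ∪ [22, 24)

Covered (merged): [-9, -5), [-2, 22).
Uncovered inside [-10, 24): [-10, -9), [-5, -2), [22, 24).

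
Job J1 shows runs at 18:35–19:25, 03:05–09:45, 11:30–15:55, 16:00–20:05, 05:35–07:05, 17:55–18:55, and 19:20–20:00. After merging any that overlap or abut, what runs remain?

03:05–09:45, 11:30–15:55, 16:00–20:05

Sort by start: 03:05–09:45, 05:35–07:05, 11:30–15:55, 16:00–20:05, 17:55–18:55, 18:35–19:25, 19:20–20:00.
05:35–07:05 overlaps/touches 03:05–09:45 → extend to 03:05–09:45.
11:30–15:55 is disjoint → start new block.
16:00–20:05 is disjoint → start new block.
17:55–18:55 overlaps/touches 16:00–20:05 → extend to 16:00–20:05.
18:35–19:25 overlaps/touches 16:00–20:05 → extend to 16:00–20:05.
19:20–20:00 overlaps/touches 16:00–20:05 → extend to 16:00–20:05.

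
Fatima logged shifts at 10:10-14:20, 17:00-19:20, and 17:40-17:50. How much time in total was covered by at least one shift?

Merged: 10:10-14:20, 17:00-19:20.
Lengths: 4 h 10 min + 2 h 20 min = 6 h 30 min.

6 h 30 min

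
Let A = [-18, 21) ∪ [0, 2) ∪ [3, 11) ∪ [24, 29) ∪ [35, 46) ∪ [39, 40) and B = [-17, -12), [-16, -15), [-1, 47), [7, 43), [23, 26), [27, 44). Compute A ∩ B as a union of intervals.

A, merged: [-18, 21), [24, 29), [35, 46).
B, merged: [-17, -12), [-1, 47).
[-18, 21) meets the second set on [-17, -12), [-1, 21).
[24, 29) meets the second set on [24, 29).
[35, 46) meets the second set on [35, 46).

[-17, -12) ∪ [-1, 21) ∪ [24, 29) ∪ [35, 46)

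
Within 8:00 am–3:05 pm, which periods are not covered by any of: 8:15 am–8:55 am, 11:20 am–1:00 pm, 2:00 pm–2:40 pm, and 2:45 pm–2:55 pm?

8:00 am–8:15 am, 8:55 am–11:20 am, 1:00 pm–2:00 pm, 2:40 pm–2:45 pm, 2:55 pm–3:05 pm

Covered (merged): 8:15 am–8:55 am, 11:20 am–1:00 pm, 2:00 pm–2:40 pm, 2:45 pm–2:55 pm.
Uncovered inside 8:00 am–3:05 pm: 8:00 am–8:15 am, 8:55 am–11:20 am, 1:00 pm–2:00 pm, 2:40 pm–2:45 pm, 2:55 pm–3:05 pm.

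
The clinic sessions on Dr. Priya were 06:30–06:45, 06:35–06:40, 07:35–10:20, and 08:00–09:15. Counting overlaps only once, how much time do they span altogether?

Merged: 06:30-06:45, 07:35-10:20.
Lengths: 15 min + 2 h 45 min = 3 h.

3 h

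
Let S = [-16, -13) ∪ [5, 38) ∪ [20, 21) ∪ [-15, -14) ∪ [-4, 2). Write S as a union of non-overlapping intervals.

Sort by start: [-16, -13), [-15, -14), [-4, 2), [5, 38), [20, 21).
[-15, -14) overlaps/touches [-16, -13) → extend to [-16, -13).
[-4, 2) is disjoint → start new block.
[5, 38) is disjoint → start new block.
[20, 21) overlaps/touches [5, 38) → extend to [5, 38).

[-16, -13) ∪ [-4, 2) ∪ [5, 38)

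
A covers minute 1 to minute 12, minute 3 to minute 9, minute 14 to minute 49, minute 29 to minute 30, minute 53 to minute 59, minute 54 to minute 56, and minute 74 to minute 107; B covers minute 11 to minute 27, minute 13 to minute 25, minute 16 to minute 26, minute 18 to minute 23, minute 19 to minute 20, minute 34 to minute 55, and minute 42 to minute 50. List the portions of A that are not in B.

minute 1 to minute 11, minute 27 to minute 34, minute 55 to minute 59, minute 74 to minute 107

Merge the first list: minute 1 to minute 12, minute 14 to minute 49, minute 53 to minute 59, minute 74 to minute 107.
Merge the second list: minute 11 to minute 27, minute 34 to minute 55.
minute 1 to minute 12 minus B → minute 1 to minute 11.
minute 14 to minute 49 minus B → minute 27 to minute 34.
minute 53 to minute 59 minus B → minute 55 to minute 59.
minute 74 to minute 107: no B overlap → unchanged.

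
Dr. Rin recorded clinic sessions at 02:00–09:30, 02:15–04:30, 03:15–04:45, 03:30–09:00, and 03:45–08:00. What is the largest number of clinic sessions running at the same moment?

5

At 03:45, 5 of the intervals are simultaneously active.
No point has more.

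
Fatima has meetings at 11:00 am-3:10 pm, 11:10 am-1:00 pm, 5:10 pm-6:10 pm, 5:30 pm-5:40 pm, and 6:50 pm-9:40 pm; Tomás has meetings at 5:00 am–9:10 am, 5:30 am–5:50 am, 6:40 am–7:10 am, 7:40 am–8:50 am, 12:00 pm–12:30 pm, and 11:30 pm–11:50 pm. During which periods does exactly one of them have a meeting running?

Merge the first list: 11:00 am–3:10 pm, 5:10 pm–6:10 pm, 6:50 pm–9:40 pm.
Merge the second list: 5:00 am–9:10 am, 12:00 pm–12:30 pm, 11:30 pm–11:50 pm.
Only in the first: 11:00 am–12:00 pm, 12:30 pm–3:10 pm, 5:10 pm–6:10 pm, 6:50 pm–9:40 pm.
Only in the second: 5:00 am–9:10 am, 11:30 pm–11:50 pm.
Together these are the periods covered by exactly one.

5:00 am–9:10 am, 11:00 am–12:00 pm, 12:30 pm–3:10 pm, 5:10 pm–6:10 pm, 6:50 pm–9:40 pm, 11:30 pm–11:50 pm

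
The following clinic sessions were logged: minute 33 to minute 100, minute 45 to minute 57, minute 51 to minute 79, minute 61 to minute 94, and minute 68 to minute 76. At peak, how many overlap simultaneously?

4

Sweep endpoints in order; track running count of active intervals.
Peak of 4 reached at minute 68.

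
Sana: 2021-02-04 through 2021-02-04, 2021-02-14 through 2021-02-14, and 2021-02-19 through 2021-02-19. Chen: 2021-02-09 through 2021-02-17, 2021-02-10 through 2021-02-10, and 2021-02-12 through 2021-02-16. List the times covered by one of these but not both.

2021-02-04 through 2021-02-04, 2021-02-09 through 2021-02-13, 2021-02-15 through 2021-02-17, 2021-02-19 through 2021-02-19

Merge the second list: 2021-02-09 through 2021-02-17.
A \ B = 2021-02-04 through 2021-02-04, 2021-02-19 through 2021-02-19.
B \ A = 2021-02-09 through 2021-02-13, 2021-02-15 through 2021-02-17.
Union of the two gives the symmetric difference.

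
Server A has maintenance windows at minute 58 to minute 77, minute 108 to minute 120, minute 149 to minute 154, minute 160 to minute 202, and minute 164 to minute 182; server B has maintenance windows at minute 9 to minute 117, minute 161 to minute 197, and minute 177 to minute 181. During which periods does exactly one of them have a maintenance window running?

First set merges to minute 58 to minute 77, minute 108 to minute 120, minute 149 to minute 154, minute 160 to minute 202.
Second set merges to minute 9 to minute 117, minute 161 to minute 197.
A \ B = minute 117 to minute 120, minute 149 to minute 154, minute 160 to minute 161, minute 197 to minute 202.
B \ A = minute 9 to minute 58, minute 77 to minute 108.
Union of the two gives the symmetric difference.

minute 9 to minute 58, minute 77 to minute 108, minute 117 to minute 120, minute 149 to minute 154, minute 160 to minute 161, minute 197 to minute 202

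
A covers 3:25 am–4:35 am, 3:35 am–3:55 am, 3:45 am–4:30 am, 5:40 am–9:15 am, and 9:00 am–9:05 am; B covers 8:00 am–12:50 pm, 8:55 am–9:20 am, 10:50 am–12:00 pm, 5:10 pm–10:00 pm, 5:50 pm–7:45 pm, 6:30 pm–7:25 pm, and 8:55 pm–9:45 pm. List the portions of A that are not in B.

A, merged: 3:25 am–4:35 am, 5:40 am–9:15 am.
B, merged: 8:00 am–12:50 pm, 5:10 pm–10:00 pm.
3:25 am–4:35 am: nothing removed.
5:40 am–9:15 am \ B = 5:40 am–8:00 am.

3:25 am–4:35 am, 5:40 am–8:00 am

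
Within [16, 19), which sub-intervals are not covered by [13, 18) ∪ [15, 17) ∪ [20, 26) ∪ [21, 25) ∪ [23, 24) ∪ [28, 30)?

[18, 19)

Covered (merged): [13, 18), [20, 26), [28, 30).
Gaps within [16, 19): [18, 19).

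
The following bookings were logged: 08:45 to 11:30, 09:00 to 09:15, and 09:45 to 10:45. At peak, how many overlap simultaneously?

2

Walk the sorted start/end points keeping a running depth.
The depth first hits 2 at 09:00.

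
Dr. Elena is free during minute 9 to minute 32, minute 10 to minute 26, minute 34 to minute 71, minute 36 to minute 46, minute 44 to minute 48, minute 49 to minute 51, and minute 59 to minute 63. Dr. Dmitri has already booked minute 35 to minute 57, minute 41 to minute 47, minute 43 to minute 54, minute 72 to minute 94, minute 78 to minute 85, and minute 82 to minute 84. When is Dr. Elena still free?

minute 9 to minute 32, minute 34 to minute 35, minute 57 to minute 71

Merge the first list: minute 9 to minute 32, minute 34 to minute 71.
Merge the second list: minute 35 to minute 57, minute 72 to minute 94.
minute 9 to minute 32 is untouched.
minute 34 to minute 71 with B removed leaves minute 34 to minute 35, minute 57 to minute 71.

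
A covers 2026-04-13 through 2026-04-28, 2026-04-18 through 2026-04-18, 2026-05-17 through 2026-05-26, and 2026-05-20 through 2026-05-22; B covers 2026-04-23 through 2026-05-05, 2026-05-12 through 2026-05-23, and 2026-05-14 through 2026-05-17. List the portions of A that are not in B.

Merge the first list: 2026-04-13 through 2026-04-28, 2026-05-17 through 2026-05-26.
Merge the second list: 2026-04-23 through 2026-05-05, 2026-05-12 through 2026-05-23.
2026-04-13 through 2026-04-28 \ B = 2026-04-13 through 2026-04-22.
2026-05-17 through 2026-05-26 \ B = 2026-05-24 through 2026-05-26.

2026-04-13 through 2026-04-22, 2026-05-24 through 2026-05-26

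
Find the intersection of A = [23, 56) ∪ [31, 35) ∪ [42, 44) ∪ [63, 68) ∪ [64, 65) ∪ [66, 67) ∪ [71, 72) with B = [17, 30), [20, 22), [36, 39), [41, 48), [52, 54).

Merge the first list: [23, 56), [63, 68), [71, 72).
Merge the second list: [17, 30), [36, 39), [41, 48), [52, 54).
[23, 56) overlaps B on [23, 30), [36, 39), [41, 48), [52, 54).
[63, 68) falls entirely outside B.
[71, 72) falls entirely outside B.

[23, 30) ∪ [36, 39) ∪ [41, 48) ∪ [52, 54)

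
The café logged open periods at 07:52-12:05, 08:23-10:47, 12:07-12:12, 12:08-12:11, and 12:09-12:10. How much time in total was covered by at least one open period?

4 h 18 min

Merged: 07:52-12:05, 12:07-12:12.
Lengths: 4 h 13 min + 5 min = 4 h 18 min.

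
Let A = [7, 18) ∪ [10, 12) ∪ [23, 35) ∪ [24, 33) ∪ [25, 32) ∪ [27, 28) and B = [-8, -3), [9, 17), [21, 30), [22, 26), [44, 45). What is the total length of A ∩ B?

Merge the first list: [7, 18), [23, 35).
Merge the second list: [-8, -3), [9, 17), [21, 30), [44, 45).
A ∩ B = [9, 17), [23, 30).
Total: 8 + 7 = 15.

15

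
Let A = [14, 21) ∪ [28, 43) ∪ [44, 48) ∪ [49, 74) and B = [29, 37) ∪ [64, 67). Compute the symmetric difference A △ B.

Only in the first: [14, 21), [28, 29), [37, 43), [44, 48), [49, 64), [67, 74).
Only in the second: none.
Together these are the periods covered by exactly one.

[14, 21) ∪ [28, 29) ∪ [37, 43) ∪ [44, 48) ∪ [49, 64) ∪ [67, 74)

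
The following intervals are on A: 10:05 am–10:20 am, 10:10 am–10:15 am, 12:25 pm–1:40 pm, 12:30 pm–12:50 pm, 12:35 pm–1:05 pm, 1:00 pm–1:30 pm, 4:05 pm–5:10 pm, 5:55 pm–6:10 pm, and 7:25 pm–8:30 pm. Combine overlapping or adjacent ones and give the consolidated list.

10:05 am–10:20 am, 12:25 pm–1:40 pm, 4:05 pm–5:10 pm, 5:55 pm–6:10 pm, 7:25 pm–8:30 pm

10:10 am–10:15 am overlaps/touches 10:05 am–10:20 am → extend to 10:05 am–10:20 am.
12:25 pm–1:40 pm is disjoint → start new block.
12:30 pm–12:50 pm overlaps/touches 12:25 pm–1:40 pm → extend to 12:25 pm–1:40 pm.
12:35 pm–1:05 pm overlaps/touches 12:25 pm–1:40 pm → extend to 12:25 pm–1:40 pm.
1:00 pm–1:30 pm overlaps/touches 12:25 pm–1:40 pm → extend to 12:25 pm–1:40 pm.
4:05 pm–5:10 pm is disjoint → start new block.
5:55 pm–6:10 pm is disjoint → start new block.
7:25 pm–8:30 pm is disjoint → start new block.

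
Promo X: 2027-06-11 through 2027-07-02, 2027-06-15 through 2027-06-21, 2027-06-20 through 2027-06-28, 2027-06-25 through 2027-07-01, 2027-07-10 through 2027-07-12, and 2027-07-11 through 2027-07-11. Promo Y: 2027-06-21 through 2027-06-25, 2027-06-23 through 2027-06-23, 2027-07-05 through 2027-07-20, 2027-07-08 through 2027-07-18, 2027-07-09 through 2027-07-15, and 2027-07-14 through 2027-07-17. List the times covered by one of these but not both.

2027-06-11 through 2027-06-20, 2027-06-26 through 2027-07-02, 2027-07-05 through 2027-07-09, 2027-07-13 through 2027-07-20

A, merged: 2027-06-11 through 2027-07-02, 2027-07-10 through 2027-07-12.
B, merged: 2027-06-21 through 2027-06-25, 2027-07-05 through 2027-07-20.
Only in the first: 2027-06-11 through 2027-06-20, 2027-06-26 through 2027-07-02.
Only in the second: 2027-07-05 through 2027-07-09, 2027-07-13 through 2027-07-20.
Together these are the periods covered by exactly one.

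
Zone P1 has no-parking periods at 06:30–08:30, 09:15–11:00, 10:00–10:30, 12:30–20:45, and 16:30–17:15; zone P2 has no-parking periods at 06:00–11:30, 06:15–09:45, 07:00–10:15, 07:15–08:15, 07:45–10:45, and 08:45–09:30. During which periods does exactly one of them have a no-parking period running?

06:00–06:30, 08:30–09:15, 11:00–11:30, 12:30–20:45

A, merged: 06:30–08:30, 09:15–11:00, 12:30–20:45.
B, merged: 06:00–11:30.
A but not B: 12:30–20:45.
B but not A: 06:00–06:30, 08:30–09:15, 11:00–11:30.
Combining gives A △ B.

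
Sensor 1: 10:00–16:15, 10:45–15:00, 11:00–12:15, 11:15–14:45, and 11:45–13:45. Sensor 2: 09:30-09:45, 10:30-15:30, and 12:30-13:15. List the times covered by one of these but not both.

09:30–09:45, 10:00–10:30, 15:30–16:15

First set merges to 10:00–16:15.
Second set merges to 09:30–09:45, 10:30–15:30.
A but not B: 10:00–10:30, 15:30–16:15.
B but not A: 09:30–09:45.
Combining gives A △ B.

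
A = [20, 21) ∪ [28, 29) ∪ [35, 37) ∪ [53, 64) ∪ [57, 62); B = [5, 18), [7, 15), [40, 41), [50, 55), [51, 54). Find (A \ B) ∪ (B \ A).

First set merges to [20, 21), [28, 29), [35, 37), [53, 64).
Second set merges to [5, 18), [40, 41), [50, 55).
A but not B: [20, 21), [28, 29), [35, 37), [55, 64).
B but not A: [5, 18), [40, 41), [50, 53).
Combining gives A △ B.

[5, 18) ∪ [20, 21) ∪ [28, 29) ∪ [35, 37) ∪ [40, 41) ∪ [50, 53) ∪ [55, 64)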